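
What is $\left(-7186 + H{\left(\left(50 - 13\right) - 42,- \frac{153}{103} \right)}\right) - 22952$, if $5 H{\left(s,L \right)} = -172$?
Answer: $- \frac{150862}{5} \approx -30172.0$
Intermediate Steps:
$H{\left(s,L \right)} = - \frac{172}{5}$ ($H{\left(s,L \right)} = \frac{1}{5} \left(-172\right) = - \frac{172}{5}$)
$\left(-7186 + H{\left(\left(50 - 13\right) - 42,- \frac{153}{103} \right)}\right) - 22952 = \left(-7186 - \frac{172}{5}\right) - 22952 = - \frac{36102}{5} - 22952 = - \frac{150862}{5}$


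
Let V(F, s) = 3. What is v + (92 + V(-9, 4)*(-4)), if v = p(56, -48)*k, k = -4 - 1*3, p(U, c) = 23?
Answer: -81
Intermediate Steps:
k = -7 (k = -4 - 3 = -7)
v = -161 (v = 23*(-7) = -161)
v + (92 + V(-9, 4)*(-4)) = -161 + (92 + 3*(-4)) = -161 + (92 - 12) = -161 + 80 = -81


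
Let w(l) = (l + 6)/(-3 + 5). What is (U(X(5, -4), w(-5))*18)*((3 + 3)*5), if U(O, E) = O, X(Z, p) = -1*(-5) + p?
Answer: 540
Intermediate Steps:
X(Z, p) = 5 + p
w(l) = 3 + l/2 (w(l) = (6 + l)/2 = (6 + l)*(½) = 3 + l/2)
(U(X(5, -4), w(-5))*18)*((3 + 3)*5) = ((5 - 4)*18)*((3 + 3)*5) = (1*18)*(6*5) = 18*30 = 540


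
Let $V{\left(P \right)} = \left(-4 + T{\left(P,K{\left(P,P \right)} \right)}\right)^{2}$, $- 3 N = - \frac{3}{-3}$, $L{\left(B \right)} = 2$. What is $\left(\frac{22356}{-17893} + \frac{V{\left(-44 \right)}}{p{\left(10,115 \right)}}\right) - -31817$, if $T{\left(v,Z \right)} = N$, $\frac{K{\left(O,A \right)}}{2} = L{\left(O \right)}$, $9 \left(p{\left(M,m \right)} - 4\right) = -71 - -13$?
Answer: $\frac{12521119033}{393646} \approx 31808.0$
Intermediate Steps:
$p{\left(M,m \right)} = - \frac{22}{9}$ ($p{\left(M,m \right)} = 4 + \frac{-71 - -13}{9} = 4 + \frac{-71 + 13}{9} = 4 + \frac{1}{9} \left(-58\right) = 4 - \frac{58}{9} = - \frac{22}{9}$)
$K{\left(O,A \right)} = 4$ ($K{\left(O,A \right)} = 2 \cdot 2 = 4$)
$N = - \frac{1}{3}$ ($N = - \frac{\left(-3\right) \frac{1}{-3}}{3} = - \frac{\left(-3\right) \left(- \frac{1}{3}\right)}{3} = \left(- \frac{1}{3}\right) 1 = - \frac{1}{3} \approx -0.33333$)
$T{\left(v,Z \right)} = - \frac{1}{3}$
$V{\left(P \right)} = \frac{169}{9}$ ($V{\left(P \right)} = \left(-4 - \frac{1}{3}\right)^{2} = \left(- \frac{13}{3}\right)^{2} = \frac{169}{9}$)
$\left(\frac{22356}{-17893} + \frac{V{\left(-44 \right)}}{p{\left(10,115 \right)}}\right) - -31817 = \left(\frac{22356}{-17893} + \frac{169}{9 \left(- \frac{22}{9}\right)}\right) - -31817 = \left(22356 \left(- \frac{1}{17893}\right) + \frac{169}{9} \left(- \frac{9}{22}\right)\right) + 31817 = \left(- \frac{22356}{17893} - \frac{169}{22}\right) + 31817 = - \frac{3515749}{393646} + 31817 = \frac{12521119033}{393646}$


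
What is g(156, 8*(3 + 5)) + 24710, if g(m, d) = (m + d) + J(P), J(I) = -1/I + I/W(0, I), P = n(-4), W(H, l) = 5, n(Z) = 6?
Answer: 747931/30 ≈ 24931.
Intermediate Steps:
P = 6
J(I) = -1/I + I/5
g(m, d) = 31/30 + d + m (g(m, d) = (m + d) + (-1/6 + (1/5)*6) = (d + m) + (-1*1/6 + 6/5) = (d + m) + (-1/6 + 6/5) = (d + m) + 31/30 = 31/30 + d + m)
g(156, 8*(3 + 5)) + 24710 = (31/30 + 8*(3 + 5) + 156) + 24710 = (31/30 + 8*8 + 156) + 24710 = (31/30 + 64 + 156) + 24710 = 6631/30 + 24710 = 747931/30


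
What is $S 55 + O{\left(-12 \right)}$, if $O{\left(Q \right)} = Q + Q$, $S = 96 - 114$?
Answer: $-1014$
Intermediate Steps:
$S = -18$
$O{\left(Q \right)} = 2 Q$
$S 55 + O{\left(-12 \right)} = \left(-18\right) 55 + 2 \left(-12\right) = -990 - 24 = -1014$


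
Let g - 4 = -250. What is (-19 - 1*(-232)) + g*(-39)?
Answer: 9807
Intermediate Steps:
g = -246 (g = 4 - 250 = -246)
(-19 - 1*(-232)) + g*(-39) = (-19 - 1*(-232)) - 246*(-39) = (-19 + 232) + 9594 = 213 + 9594 = 9807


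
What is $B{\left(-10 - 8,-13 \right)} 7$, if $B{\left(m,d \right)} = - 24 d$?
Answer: $2184$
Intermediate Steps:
$B{\left(-10 - 8,-13 \right)} 7 = \left(-24\right) \left(-13\right) 7 = 312 \cdot 7 = 2184$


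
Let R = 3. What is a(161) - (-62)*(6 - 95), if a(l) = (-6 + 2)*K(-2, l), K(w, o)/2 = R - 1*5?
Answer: -5502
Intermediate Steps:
K(w, o) = -4 (K(w, o) = 2*(3 - 1*5) = 2*(3 - 5) = 2*(-2) = -4)
a(l) = 16 (a(l) = (-6 + 2)*(-4) = -4*(-4) = 16)
a(161) - (-62)*(6 - 95) = 16 - (-62)*(6 - 95) = 16 - (-62)*(-89) = 16 - 1*5518 = 16 - 5518 = -5502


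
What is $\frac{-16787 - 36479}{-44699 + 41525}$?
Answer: $\frac{26633}{1587} \approx 16.782$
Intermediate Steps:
$\frac{-16787 - 36479}{-44699 + 41525} = - \frac{53266}{-3174} = \left(-53266\right) \left(- \frac{1}{3174}\right) = \frac{26633}{1587}$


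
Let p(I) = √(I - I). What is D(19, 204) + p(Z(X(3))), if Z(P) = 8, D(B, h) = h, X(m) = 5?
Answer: 204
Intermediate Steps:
p(I) = 0 (p(I) = √0 = 0)
D(19, 204) + p(Z(X(3))) = 204 + 0 = 204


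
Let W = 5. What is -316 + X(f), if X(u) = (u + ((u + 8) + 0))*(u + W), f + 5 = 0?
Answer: -316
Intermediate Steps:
f = -5 (f = -5 + 0 = -5)
X(u) = (5 + u)*(8 + 2*u) (X(u) = (u + ((u + 8) + 0))*(u + 5) = (u + ((8 + u) + 0))*(5 + u) = (u + (8 + u))*(5 + u) = (8 + 2*u)*(5 + u) = (5 + u)*(8 + 2*u))
-316 + X(f) = -316 + (40 + 2*(-5)² + 18*(-5)) = -316 + (40 + 2*25 - 90) = -316 + (40 + 50 - 90) = -316 + 0 = -316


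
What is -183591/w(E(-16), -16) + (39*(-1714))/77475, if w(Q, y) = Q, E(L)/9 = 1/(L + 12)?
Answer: 2107194418/25825 ≈ 81595.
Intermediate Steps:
E(L) = 9/(12 + L) (E(L) = 9/(L + 12) = 9/(12 + L))
-183591/w(E(-16), -16) + (39*(-1714))/77475 = -183591/(9/(12 - 16)) + (39*(-1714))/77475 = -183591/(9/(-4)) - 66846*1/77475 = -183591/(9*(-¼)) - 22282/25825 = -183591/(-9/4) - 22282/25825 = -183591*(-4/9) - 22282/25825 = 81596 - 22282/25825 = 2107194418/25825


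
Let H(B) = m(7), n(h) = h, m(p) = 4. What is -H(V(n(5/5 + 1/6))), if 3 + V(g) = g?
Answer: -4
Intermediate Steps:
V(g) = -3 + g
H(B) = 4
-H(V(n(5/5 + 1/6))) = -1*4 = -4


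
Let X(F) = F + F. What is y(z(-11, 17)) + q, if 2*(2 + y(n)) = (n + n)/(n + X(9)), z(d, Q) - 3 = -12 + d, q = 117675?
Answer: 117683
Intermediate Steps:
z(d, Q) = -9 + d (z(d, Q) = 3 + (-12 + d) = -9 + d)
X(F) = 2*F
y(n) = -2 + n/(18 + n) (y(n) = -2 + ((n + n)/(n + 2*9))/2 = -2 + ((2*n)/(n + 18))/2 = -2 + ((2*n)/(18 + n))/2 = -2 + (2*n/(18 + n))/2 = -2 + n/(18 + n))
y(z(-11, 17)) + q = (-36 - (-9 - 11))/(18 + (-9 - 11)) + 117675 = (-36 - 1*(-20))/(18 - 20) + 117675 = (-36 + 20)/(-2) + 117675 = -½*(-16) + 117675 = 8 + 117675 = 117683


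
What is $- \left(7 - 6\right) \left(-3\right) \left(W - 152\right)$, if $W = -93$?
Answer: $-735$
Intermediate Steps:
$- \left(7 - 6\right) \left(-3\right) \left(W - 152\right) = - \left(7 - 6\right) \left(-3\right) \left(-93 - 152\right) = - 1 \left(-3\right) \left(-245\right) = - \left(-3\right) \left(-245\right) = \left(-1\right) 735 = -735$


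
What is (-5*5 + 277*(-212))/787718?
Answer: -58749/787718 ≈ -0.074581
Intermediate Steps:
(-5*5 + 277*(-212))/787718 = (-25 - 58724)*(1/787718) = -58749*1/787718 = -58749/787718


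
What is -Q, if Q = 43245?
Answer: -43245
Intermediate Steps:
-Q = -1*43245 = -43245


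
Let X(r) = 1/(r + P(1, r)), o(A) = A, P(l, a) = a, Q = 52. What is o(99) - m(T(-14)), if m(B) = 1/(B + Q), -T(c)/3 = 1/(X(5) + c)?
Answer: 718403/7258 ≈ 98.981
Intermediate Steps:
X(r) = 1/(2*r) (X(r) = 1/(r + r) = 1/(2*r))
T(c) = -3/(⅒ + c) (T(c) = -3/((½)/5 + c) = -3/((½)*(⅕) + c) = -3/(⅒ + c))
m(B) = 1/(52 + B) (m(B) = 1/(B + 52) = 1/(52 + B))
o(99) - m(T(-14)) = 99 - 1/(52 - 30/(1 + 10*(-14))) = 99 - 1/(52 - 30/(1 - 140)) = 99 - 1/(52 - 30/(-139)) = 99 - 1/(52 - 30*(-1/139)) = 99 - 1/(52 + 30/139) = 99 - 1/7258/139 = 99 - 1*139/7258 = 99 - 139/7258 = 718403/7258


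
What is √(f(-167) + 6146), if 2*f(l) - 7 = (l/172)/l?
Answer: √181926894/172 ≈ 78.419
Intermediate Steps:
f(l) = 1205/344 (f(l) = 7/2 + ((l/172)/l)/2 = 7/2 + (½)*(1/172) = 7/2 + 1/344 = 1205/344)
√(f(-167) + 6146) = √(1205/344 + 6146) = √(2115429/344) = √181926894/172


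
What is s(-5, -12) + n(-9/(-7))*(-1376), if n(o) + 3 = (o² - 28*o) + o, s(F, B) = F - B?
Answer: 2431735/49 ≈ 49627.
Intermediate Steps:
n(o) = -3 + o² - 27*o (n(o) = -3 + ((o² - 28*o) + o) = -3 + (o² - 27*o) = -3 + o² - 27*o)
s(-5, -12) + n(-9/(-7))*(-1376) = (-5 - 1*(-12)) + (-3 + (-9/(-7))² - (-243)/(-7))*(-1376) = (-5 + 12) + (-3 + (-9*(-⅐))² - (-243)*(-1)/7)*(-1376) = 7 + (-3 + (9/7)² - 27*9/7)*(-1376) = 7 + (-3 + 81/49 - 243/7)*(-1376) = 7 - 1767/49*(-1376) = 7 + 2431392/49 = 2431735/49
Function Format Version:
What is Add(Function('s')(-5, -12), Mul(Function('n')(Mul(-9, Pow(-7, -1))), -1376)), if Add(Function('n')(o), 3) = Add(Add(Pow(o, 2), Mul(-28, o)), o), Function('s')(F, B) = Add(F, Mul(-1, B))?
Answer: Rational(2431735, 49) ≈ 49627.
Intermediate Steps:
Function('n')(o) = Add(-3, Pow(o, 2), Mul(-27, o)) (Function('n')(o) = Add(-3, Add(Add(Pow(o, 2), Mul(-28, o)), o)) = Add(-3, Add(Pow(o, 2), Mul(-27, o))) = Add(-3, Pow(o, 2), Mul(-27, o)))
Add(Function('s')(-5, -12), Mul(Function('n')(Mul(-9, Pow(-7, -1))), -1376)) = Add(Add(-5, Mul(-1, -12)), Mul(Add(-3, Pow(Mul(-9, Pow(-7, -1)), 2), Mul(-27, Mul(-9, Pow(-7, -1)))), -1376)) = Add(Add(-5, 12), Mul(Add(-3, Pow(Mul(-9, Rational(-1, 7)), 2), Mul(-27, Mul(-9, Rational(-1, 7)))), -1376)) = Add(7, Mul(Add(-3, Pow(Rational(9, 7), 2), Mul(-27, Rational(9, 7))), -1376)) = Add(7, Mul(Add(-3, Rational(81, 49), Rational(-243, 7)), -1376)) = Add(7, Mul(Rational(-1767, 49), -1376)) = Add(7, Rational(2431392, 49)) = Rational(2431735, 49)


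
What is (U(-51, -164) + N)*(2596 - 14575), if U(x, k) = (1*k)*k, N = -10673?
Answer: -194335317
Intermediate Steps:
U(x, k) = k² (U(x, k) = k*k = k²)
(U(-51, -164) + N)*(2596 - 14575) = ((-164)² - 10673)*(2596 - 14575) = (26896 - 10673)*(-11979) = 16223*(-11979) = -194335317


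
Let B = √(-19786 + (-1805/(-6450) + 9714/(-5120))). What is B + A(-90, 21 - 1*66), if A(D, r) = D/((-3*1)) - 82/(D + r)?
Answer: 4132/135 + I*√8429714982330/20640 ≈ 30.607 + 140.67*I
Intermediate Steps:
A(D, r) = -82/(D + r) - D/3 (A(D, r) = D/(-3) - 82/(D + r) = D*(-⅓) - 82/(D + r) = -D/3 - 82/(D + r) = -82/(D + r) - D/3)
B = I*√8429714982330/20640 (B = √(-19786 + (-1805*(-1/6450) + 9714*(-1/5120))) = √(-19786 + (361/1290 - 4857/2560)) = √(-19786 - 534137/330240) = √(-6534662777/330240) = I*√8429714982330/20640 ≈ 140.67*I)
B + A(-90, 21 - 1*66) = I*√8429714982330/20640 + (-246 - 1*(-90)² - 1*(-90)*(21 - 1*66))/(3*(-90 + (21 - 1*66))) = I*√8429714982330/20640 + (-246 - 1*8100 - 1*(-90)*(21 - 66))/(3*(-90 + (21 - 66))) = I*√8429714982330/20640 + (-246 - 8100 - 1*(-90)*(-45))/(3*(-90 - 45)) = I*√8429714982330/20640 + (⅓)*(-246 - 8100 - 4050)/(-135) = I*√8429714982330/20640 + (⅓)*(-1/135)*(-12396) = I*√8429714982330/20640 + 4132/135 = 4132/135 + I*√8429714982330/20640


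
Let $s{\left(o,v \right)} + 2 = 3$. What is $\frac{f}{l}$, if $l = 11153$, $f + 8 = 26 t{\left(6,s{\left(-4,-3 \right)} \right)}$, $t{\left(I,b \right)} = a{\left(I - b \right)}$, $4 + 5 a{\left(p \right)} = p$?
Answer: $- \frac{14}{55765} \approx -0.00025105$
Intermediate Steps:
$s{\left(o,v \right)} = 1$ ($s{\left(o,v \right)} = -2 + 3 = 1$)
$a{\left(p \right)} = - \frac{4}{5} + \frac{p}{5}$
$t{\left(I,b \right)} = - \frac{4}{5} - \frac{b}{5} + \frac{I}{5}$ ($t{\left(I,b \right)} = - \frac{4}{5} + \frac{I - b}{5} = - \frac{4}{5} + \left(- \frac{b}{5} + \frac{I}{5}\right) = - \frac{4}{5} - \frac{b}{5} + \frac{I}{5}$)
$f = - \frac{14}{5}$ ($f = -8 + 26 \left(- \frac{4}{5} - \frac{1}{5} + \frac{1}{5} \cdot 6\right) = -8 + 26 \left(- \frac{4}{5} - \frac{1}{5} + \frac{6}{5}\right) = -8 + 26 \cdot \frac{1}{5} = -8 + \frac{26}{5} = - \frac{14}{5} \approx -2.8$)
$\frac{f}{l} = - \frac{14}{5 \cdot 11153} = \left(- \frac{14}{5}\right) \frac{1}{11153} = - \frac{14}{55765}$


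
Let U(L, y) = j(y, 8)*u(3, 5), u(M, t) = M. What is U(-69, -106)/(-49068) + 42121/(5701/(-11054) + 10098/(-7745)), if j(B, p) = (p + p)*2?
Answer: -14745404912154166/636974348793 ≈ -23149.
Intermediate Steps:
j(B, p) = 4*p (j(B, p) = (2*p)*2 = 4*p)
U(L, y) = 96 (U(L, y) = (4*8)*3 = 32*3 = 96)
U(-69, -106)/(-49068) + 42121/(5701/(-11054) + 10098/(-7745)) = 96/(-49068) + 42121/(5701/(-11054) + 10098/(-7745)) = 96*(-1/49068) + 42121/(5701*(-1/11054) + 10098*(-1/7745)) = -8/4089 + 42121/(-5701/11054 - 10098/7745) = -8/4089 + 42121/(-155777537/85613230) = -8/4089 + 42121*(-85613230/155777537) = -8/4089 - 3606114860830/155777537 = -14745404912154166/636974348793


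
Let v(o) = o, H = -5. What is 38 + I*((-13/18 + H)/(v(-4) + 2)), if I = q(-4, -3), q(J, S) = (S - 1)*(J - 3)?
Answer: 1063/9 ≈ 118.11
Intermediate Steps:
q(J, S) = (-1 + S)*(-3 + J)
I = 28 (I = 3 - 1*(-4) - 3*(-3) - 4*(-3) = 3 + 4 + 9 + 12 = 28)
38 + I*((-13/18 + H)/(v(-4) + 2)) = 38 + 28*((-13/18 - 5)/(-4 + 2)) = 38 + 28*((-13*1/18 - 5)/(-2)) = 38 + 28*((-13/18 - 5)*(-½)) = 38 + 28*(-103/18*(-½)) = 38 + 28*(103/36) = 38 + 721/9 = 1063/9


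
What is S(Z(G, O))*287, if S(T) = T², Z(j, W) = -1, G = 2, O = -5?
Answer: 287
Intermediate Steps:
S(Z(G, O))*287 = (-1)²*287 = 1*287 = 287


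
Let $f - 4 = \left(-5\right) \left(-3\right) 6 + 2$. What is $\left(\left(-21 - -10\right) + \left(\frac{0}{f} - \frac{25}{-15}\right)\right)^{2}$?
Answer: $\frac{784}{9} \approx 87.111$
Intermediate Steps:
$f = 96$ ($f = 4 + \left(\left(-5\right) \left(-3\right) 6 + 2\right) = 4 + \left(15 \cdot 6 + 2\right) = 4 + \left(90 + 2\right) = 4 + 92 = 96$)
$\left(\left(-21 - -10\right) + \left(\frac{0}{f} - \frac{25}{-15}\right)\right)^{2} = \left(\left(-21 - -10\right) + \left(\frac{0}{96} - \frac{25}{-15}\right)\right)^{2} = \left(\left(-21 + 10\right) + \left(0 \cdot \frac{1}{96} - - \frac{5}{3}\right)\right)^{2} = \left(-11 + \left(0 + \frac{5}{3}\right)\right)^{2} = \left(-11 + \frac{5}{3}\right)^{2} = \left(- \frac{28}{3}\right)^{2} = \frac{784}{9}$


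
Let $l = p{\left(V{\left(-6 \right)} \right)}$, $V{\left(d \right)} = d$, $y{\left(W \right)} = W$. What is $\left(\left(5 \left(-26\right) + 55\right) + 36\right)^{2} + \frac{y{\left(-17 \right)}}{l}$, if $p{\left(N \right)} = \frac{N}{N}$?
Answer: $1504$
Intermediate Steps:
$p{\left(N \right)} = 1$
$l = 1$
$\left(\left(5 \left(-26\right) + 55\right) + 36\right)^{2} + \frac{y{\left(-17 \right)}}{l} = \left(\left(5 \left(-26\right) + 55\right) + 36\right)^{2} - \frac{17}{1} = \left(\left(-130 + 55\right) + 36\right)^{2} - 17 = \left(-75 + 36\right)^{2} - 17 = \left(-39\right)^{2} - 17 = 1521 - 17 = 1504$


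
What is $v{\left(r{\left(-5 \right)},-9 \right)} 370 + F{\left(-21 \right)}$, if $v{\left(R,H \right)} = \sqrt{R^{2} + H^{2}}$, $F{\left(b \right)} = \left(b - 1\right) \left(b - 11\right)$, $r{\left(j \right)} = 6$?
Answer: $704 + 1110 \sqrt{13} \approx 4706.2$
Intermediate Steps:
$F{\left(b \right)} = \left(-1 + b\right) \left(-11 + b\right)$
$v{\left(R,H \right)} = \sqrt{H^{2} + R^{2}}$
$v{\left(r{\left(-5 \right)},-9 \right)} 370 + F{\left(-21 \right)} = \sqrt{\left(-9\right)^{2} + 6^{2}} \cdot 370 + \left(11 + \left(-21\right)^{2} - -252\right) = \sqrt{81 + 36} \cdot 370 + \left(11 + 441 + 252\right) = \sqrt{117} \cdot 370 + 704 = 3 \sqrt{13} \cdot 370 + 704 = 1110 \sqrt{13} + 704 = 704 + 1110 \sqrt{13}$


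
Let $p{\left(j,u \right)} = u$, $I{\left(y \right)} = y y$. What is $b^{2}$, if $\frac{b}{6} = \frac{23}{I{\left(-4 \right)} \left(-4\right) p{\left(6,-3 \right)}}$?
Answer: $\frac{529}{1024} \approx 0.5166$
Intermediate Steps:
$I{\left(y \right)} = y^{2}$
$b = \frac{23}{32}$ ($b = 6 \frac{23}{\left(-4\right)^{2} \left(-4\right) \left(-3\right)} = 6 \frac{23}{16 \left(-4\right) \left(-3\right)} = 6 \frac{23}{\left(-64\right) \left(-3\right)} = 6 \cdot \frac{23}{192} = \frac{23}{32} \approx 0.71875$)
$b^{2} = \left(\frac{23}{32}\right)^{2} = \frac{529}{1024}$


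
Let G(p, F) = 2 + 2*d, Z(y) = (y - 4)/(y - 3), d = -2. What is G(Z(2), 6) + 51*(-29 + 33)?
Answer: 202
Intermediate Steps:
Z(y) = (-4 + y)/(-3 + y)
G(p, F) = -2 (G(p, F) = 2 + 2*(-2) = 2 - 4 = -2)
G(Z(2), 6) + 51*(-29 + 33) = -2 + 51*(-29 + 33) = -2 + 51*4 = -2 + 204 = 202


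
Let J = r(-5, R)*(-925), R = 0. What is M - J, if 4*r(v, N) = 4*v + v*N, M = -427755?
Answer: -432380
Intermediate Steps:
r(v, N) = v + N*v/4 (r(v, N) = (4*v + v*N)/4 = (4*v + N*v)/4 = v + N*v/4)
J = 4625 (J = ((1/4)*(-5)*(4 + 0))*(-925) = ((1/4)*(-5)*4)*(-925) = -5*(-925) = 4625)
M - J = -427755 - 1*4625 = -427755 - 4625 = -432380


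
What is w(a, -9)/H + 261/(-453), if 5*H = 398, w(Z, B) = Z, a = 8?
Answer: -14293/30049 ≈ -0.47566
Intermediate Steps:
H = 398/5 (H = (⅕)*398 = 398/5 ≈ 79.600)
w(a, -9)/H + 261/(-453) = 8/(398/5) + 261/(-453) = 8*(5/398) + 261*(-1/453) = 20/199 - 87/151 = -14293/30049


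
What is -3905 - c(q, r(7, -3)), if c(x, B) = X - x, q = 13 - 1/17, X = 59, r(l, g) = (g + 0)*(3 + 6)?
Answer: -67168/17 ≈ -3951.1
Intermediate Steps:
r(l, g) = 9*g (r(l, g) = g*9 = 9*g)
q = 220/17 (q = 13 - 1*1/17 = 13 - 1/17 = 220/17 ≈ 12.941)
c(x, B) = 59 - x
-3905 - c(q, r(7, -3)) = -3905 - (59 - 1*220/17) = -3905 - (59 - 220/17) = -3905 - 1*783/17 = -3905 - 783/17 = -67168/17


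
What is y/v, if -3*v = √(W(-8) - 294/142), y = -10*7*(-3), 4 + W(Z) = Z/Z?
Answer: 21*I*√710/2 ≈ 279.78*I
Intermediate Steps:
W(Z) = -3 (W(Z) = -4 + Z/Z = -4 + 1 = -3)
y = 210 (y = -70*(-3) = 210)
v = -2*I*√710/71 (v = -√(-3 - 294/142)/3 = -√(-3 - 294*1/142)/3 = -√(-3 - 147/71)/3 = -2*I*√710/71 ≈ -0.75059*I)
y/v = 210/((-2*I*√710/71)) = 210*(I*√710/20) = 21*I*√710/2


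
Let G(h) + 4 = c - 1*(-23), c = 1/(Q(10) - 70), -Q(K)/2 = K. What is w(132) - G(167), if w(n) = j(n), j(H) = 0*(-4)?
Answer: -1709/90 ≈ -18.989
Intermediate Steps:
j(H) = 0
w(n) = 0
Q(K) = -2*K
c = -1/90 (c = 1/(-2*10 - 70) = 1/(-20 - 70) = 1/(-90) = -1/90 ≈ -0.011111)
G(h) = 1709/90 (G(h) = -4 + (-1/90 - 1*(-23)) = -4 + (-1/90 + 23) = -4 + 2069/90 = 1709/90)
w(132) - G(167) = 0 - 1*1709/90 = 0 - 1709/90 = -1709/90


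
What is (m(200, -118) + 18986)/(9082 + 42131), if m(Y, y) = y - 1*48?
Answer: 18820/51213 ≈ 0.36749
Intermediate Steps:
m(Y, y) = -48 + y (m(Y, y) = y - 48 = -48 + y)
(m(200, -118) + 18986)/(9082 + 42131) = ((-48 - 118) + 18986)/(9082 + 42131) = (-166 + 18986)/51213 = 18820*(1/51213) = 18820/51213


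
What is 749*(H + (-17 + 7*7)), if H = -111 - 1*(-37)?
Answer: -31458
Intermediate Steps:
H = -74 (H = -111 + 37 = -74)
749*(H + (-17 + 7*7)) = 749*(-74 + (-17 + 7*7)) = 749*(-74 + (-17 + 49)) = 749*(-74 + 32) = 749*(-42) = -31458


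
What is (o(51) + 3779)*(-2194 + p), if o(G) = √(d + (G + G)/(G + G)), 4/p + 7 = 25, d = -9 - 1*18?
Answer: -74612576/9 - 19744*I*√26/9 ≈ -8.2903e+6 - 11186.0*I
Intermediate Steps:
d = -27 (d = -9 - 18 = -27)
p = 2/9 (p = 4/(-7 + 25) = 4/18 = 4*(1/18) = 2/9 ≈ 0.22222)
o(G) = I*√26 (o(G) = √(-27 + (G + G)/(G + G)) = √(-27 + (2*G)/((2*G))) = √(-27 + (2*G)*(1/(2*G))) = √(-27 + 1) = √(-26) = I*√26)
(o(51) + 3779)*(-2194 + p) = (I*√26 + 3779)*(-2194 + 2/9) = (3779 + I*√26)*(-19744/9) = -74612576/9 - 19744*I*√26/9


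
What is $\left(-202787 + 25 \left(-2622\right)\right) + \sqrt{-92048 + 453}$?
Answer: $-268337 + i \sqrt{91595} \approx -2.6834 \cdot 10^{5} + 302.65 i$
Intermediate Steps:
$\left(-202787 + 25 \left(-2622\right)\right) + \sqrt{-92048 + 453} = \left(-202787 - 65550\right) + \sqrt{-91595} = -268337 + i \sqrt{91595}$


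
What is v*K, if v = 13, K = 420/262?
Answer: 2730/131 ≈ 20.840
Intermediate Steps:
K = 210/131 (K = 420*(1/262) = 210/131 ≈ 1.6031)
v*K = 13*(210/131) = 2730/131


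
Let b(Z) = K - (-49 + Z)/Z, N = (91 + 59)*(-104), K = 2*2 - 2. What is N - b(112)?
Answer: -249623/16 ≈ -15601.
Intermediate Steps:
K = 2 (K = 4 - 2 = 2)
N = -15600 (N = 150*(-104) = -15600)
b(Z) = 2 - (-49 + Z)/Z
N - b(112) = -15600 - (49 + 112)/112 = -15600 - 161/112 = -15600 - 1*23/16 = -15600 - 23/16 = -249623/16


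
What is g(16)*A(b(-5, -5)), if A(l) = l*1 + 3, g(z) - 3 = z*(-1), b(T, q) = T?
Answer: 26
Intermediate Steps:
g(z) = 3 - z (g(z) = 3 + z*(-1) = 3 - z)
A(l) = 3 + l (A(l) = l + 3 = 3 + l)
g(16)*A(b(-5, -5)) = (3 - 1*16)*(3 - 5) = (3 - 16)*(-2) = -13*(-2) = 26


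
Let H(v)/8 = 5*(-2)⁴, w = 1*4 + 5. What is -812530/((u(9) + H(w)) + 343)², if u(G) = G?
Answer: -406265/492032 ≈ -0.82569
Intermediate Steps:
w = 9 (w = 4 + 5 = 9)
H(v) = 640 (H(v) = 8*(5*(-2)⁴) = 8*(5*16) = 8*80 = 640)
-812530/((u(9) + H(w)) + 343)² = -812530/((9 + 640) + 343)² = -812530/(649 + 343)² = -812530/(992²) = -812530/984064 = -812530*1/984064 = -406265/492032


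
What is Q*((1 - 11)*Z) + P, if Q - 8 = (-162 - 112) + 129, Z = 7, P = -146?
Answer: 9444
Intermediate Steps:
Q = -137 (Q = 8 + ((-162 - 112) + 129) = 8 + (-274 + 129) = 8 - 145 = -137)
Q*((1 - 11)*Z) + P = -137*(1 - 11)*7 - 146 = -(-1370)*7 - 146 = -137*(-70) - 146 = 9590 - 146 = 9444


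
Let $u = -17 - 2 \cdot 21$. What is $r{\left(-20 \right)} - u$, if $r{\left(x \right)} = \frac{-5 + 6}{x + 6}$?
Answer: $\frac{825}{14} \approx 58.929$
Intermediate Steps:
$r{\left(x \right)} = \frac{1}{6 + x}$ ($r{\left(x \right)} = 1 \frac{1}{6 + x} = \frac{1}{6 + x}$)
$u = -59$ ($u = -17 - 42 = -59$)
$r{\left(-20 \right)} - u = \frac{1}{6 - 20} - -59 = \frac{1}{-14} + 59 = - \frac{1}{14} + 59 = \frac{825}{14}$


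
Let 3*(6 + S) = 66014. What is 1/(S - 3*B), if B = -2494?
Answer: 3/88442 ≈ 3.3921e-5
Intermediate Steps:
S = 65996/3 (S = -6 + (1/3)*66014 = -6 + 66014/3 = 65996/3 ≈ 21999.)
1/(S - 3*B) = 1/(65996/3 - 3*(-2494)) = 1/(65996/3 + 7482) = 1/(88442/3) = 3/88442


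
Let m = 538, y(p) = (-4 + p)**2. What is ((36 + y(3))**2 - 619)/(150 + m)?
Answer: 375/344 ≈ 1.0901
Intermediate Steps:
((36 + y(3))**2 - 619)/(150 + m) = ((36 + (-4 + 3)**2)**2 - 619)/(150 + 538) = ((36 + (-1)**2)**2 - 619)/688 = ((36 + 1)**2 - 619)*(1/688) = (37**2 - 619)*(1/688) = (1369 - 619)*(1/688) = 750*(1/688) = 375/344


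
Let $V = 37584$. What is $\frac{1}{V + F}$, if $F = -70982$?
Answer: $- \frac{1}{33398} \approx -2.9942 \cdot 10^{-5}$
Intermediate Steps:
$\frac{1}{V + F} = \frac{1}{37584 - 70982} = \frac{1}{-33398} = - \frac{1}{33398}$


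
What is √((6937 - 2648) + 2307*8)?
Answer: √22745 ≈ 150.81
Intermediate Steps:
√((6937 - 2648) + 2307*8) = √(4289 + 18456) = √22745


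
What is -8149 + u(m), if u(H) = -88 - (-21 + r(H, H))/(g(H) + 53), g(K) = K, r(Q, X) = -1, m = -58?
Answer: -41207/5 ≈ -8241.4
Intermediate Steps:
u(H) = -88 + 22/(53 + H) (u(H) = -88 - (-21 - 1)/(H + 53) = -88 - (-22)/(53 + H) = -88 + 22/(53 + H))
-8149 + u(m) = -8149 + 22*(-211 - 4*(-58))/(53 - 58) = -8149 + 22*(-211 + 232)/(-5) = -8149 + 22*(-⅕)*21 = -8149 - 462/5 = -41207/5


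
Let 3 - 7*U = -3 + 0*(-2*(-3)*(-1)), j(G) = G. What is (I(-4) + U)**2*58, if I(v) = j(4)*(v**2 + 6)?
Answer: 22439272/49 ≈ 4.5794e+5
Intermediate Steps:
U = 6/7 (U = 3/7 - (-3 + 0*(-2*(-3)*(-1)))/7 = 3/7 - (-3 + 0*(6*(-1)))/7 = 3/7 - (-3 + 0*(-6))/7 = 3/7 - (-3 + 0)/7 = 3/7 - 1/7*(-3) = 3/7 + 3/7 = 6/7 ≈ 0.85714)
I(v) = 24 + 4*v**2 (I(v) = 4*(v**2 + 6) = 4*(6 + v**2) = 24 + 4*v**2)
(I(-4) + U)**2*58 = ((24 + 4*(-4)**2) + 6/7)**2*58 = ((24 + 4*16) + 6/7)**2*58 = ((24 + 64) + 6/7)**2*58 = (88 + 6/7)**2*58 = (622/7)**2*58 = (386884/49)*58 = 22439272/49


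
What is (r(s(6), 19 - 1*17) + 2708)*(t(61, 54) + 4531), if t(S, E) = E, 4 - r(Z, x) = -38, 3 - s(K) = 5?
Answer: 12608750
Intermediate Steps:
s(K) = -2 (s(K) = 3 - 1*5 = 3 - 5 = -2)
r(Z, x) = 42 (r(Z, x) = 4 - 1*(-38) = 4 + 38 = 42)
(r(s(6), 19 - 1*17) + 2708)*(t(61, 54) + 4531) = (42 + 2708)*(54 + 4531) = 2750*4585 = 12608750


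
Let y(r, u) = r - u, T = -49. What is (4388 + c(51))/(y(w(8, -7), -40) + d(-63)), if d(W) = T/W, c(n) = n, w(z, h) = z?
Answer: 39951/439 ≈ 91.005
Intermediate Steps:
d(W) = -49/W
(4388 + c(51))/(y(w(8, -7), -40) + d(-63)) = (4388 + 51)/((8 - 1*(-40)) - 49/(-63)) = 4439/((8 + 40) - 49*(-1/63)) = 4439/(48 + 7/9) = 4439/(439/9) = 4439*(9/439) = 39951/439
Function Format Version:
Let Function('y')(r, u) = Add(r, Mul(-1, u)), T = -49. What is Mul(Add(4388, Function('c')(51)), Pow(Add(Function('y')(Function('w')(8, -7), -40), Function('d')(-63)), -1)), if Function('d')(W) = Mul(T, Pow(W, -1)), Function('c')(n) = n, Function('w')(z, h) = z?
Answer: Rational(39951, 439) ≈ 91.005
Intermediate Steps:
Function('d')(W) = Mul(-49, Pow(W, -1))
Mul(Add(4388, Function('c')(51)), Pow(Add(Function('y')(Function('w')(8, -7), -40), Function('d')(-63)), -1)) = Mul(Add(4388, 51), Pow(Add(Add(8, Mul(-1, -40)), Mul(-49, Pow(-63, -1))), -1)) = Mul(4439, Pow(Add(Add(8, 40), Mul(-49, Rational(-1, 63))), -1)) = Mul(4439, Pow(Add(48, Rational(7, 9)), -1)) = Mul(4439, Pow(Rational(439, 9), -1)) = Mul(4439, Rational(9, 439)) = Rational(39951, 439)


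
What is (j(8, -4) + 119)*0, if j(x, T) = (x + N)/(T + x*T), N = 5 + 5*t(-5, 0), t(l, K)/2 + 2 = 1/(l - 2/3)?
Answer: 0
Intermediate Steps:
t(l, K) = -4 + 2/(-⅔ + l) (t(l, K) = -4 + 2/(l - 2/3) = -4 + 2/(l - 2*⅓) = -4 + 2/(l - ⅔) = -4 + 2/(-⅔ + l))
N = -285/17 (N = 5 + 5*(2*(7 - 6*(-5))/(-2 + 3*(-5))) = 5 + 5*(2*(7 + 30)/(-2 - 15)) = 5 + 5*(2*37/(-17)) = 5 + 5*(2*(-1/17)*37) = 5 + 5*(-74/17) = 5 - 370/17 = -285/17 ≈ -16.765)
j(x, T) = (-285/17 + x)/(T + T*x) (j(x, T) = (x - 285/17)/(T + x*T) = (-285/17 + x)/(T + T*x))
(j(8, -4) + 119)*0 = ((-285/17 + 8)/((-4)*(1 + 8)) + 119)*0 = (-¼*(-149/17)/9 + 119)*0 = (-¼*⅑*(-149/17) + 119)*0 = (149/612 + 119)*0 = (72977/612)*0 = 0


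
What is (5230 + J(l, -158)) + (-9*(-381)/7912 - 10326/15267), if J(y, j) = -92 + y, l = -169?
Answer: 200062867869/40264168 ≈ 4968.8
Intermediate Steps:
(5230 + J(l, -158)) + (-9*(-381)/7912 - 10326/15267) = (5230 + (-92 - 169)) + (-9*(-381)/7912 - 10326/15267) = (5230 - 261) + (3429*(1/7912) - 10326*1/15267) = 4969 + (3429/7912 - 3442/5089) = 4969 - 9782923/40264168 = 200062867869/40264168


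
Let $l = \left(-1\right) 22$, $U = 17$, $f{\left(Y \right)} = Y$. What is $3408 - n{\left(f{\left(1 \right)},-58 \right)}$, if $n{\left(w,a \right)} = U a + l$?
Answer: $4416$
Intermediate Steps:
$l = -22$
$n{\left(w,a \right)} = -22 + 17 a$ ($n{\left(w,a \right)} = 17 a - 22 = -22 + 17 a$)
$3408 - n{\left(f{\left(1 \right)},-58 \right)} = 3408 - \left(-22 + 17 \left(-58\right)\right) = 3408 - \left(-22 - 986\right) = 3408 - -1008 = 3408 + 1008 = 4416$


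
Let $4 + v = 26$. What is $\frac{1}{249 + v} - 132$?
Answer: $- \frac{35771}{271} \approx -132.0$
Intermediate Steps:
$v = 22$ ($v = -4 + 26 = 22$)
$\frac{1}{249 + v} - 132 = \frac{1}{249 + 22} - 132 = \frac{1}{271} - 132 = - \frac{35771}{271}$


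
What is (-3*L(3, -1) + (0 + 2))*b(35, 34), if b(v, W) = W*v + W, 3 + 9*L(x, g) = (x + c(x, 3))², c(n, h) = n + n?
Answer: -29376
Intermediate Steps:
c(n, h) = 2*n
L(x, g) = -⅓ + x² (L(x, g) = -⅓ + (x + 2*x)²/9 = -⅓ + (3*x)²/9 = -⅓ + (9*x²)/9 = -⅓ + x²)
b(v, W) = W + W*v
(-3*L(3, -1) + (0 + 2))*b(35, 34) = (-3*(-⅓ + 3²) + (0 + 2))*(34*(1 + 35)) = (-3*(-⅓ + 9) + 2)*(34*36) = (-3*26/3 + 2)*1224 = (-26 + 2)*1224 = -24*1224 = -29376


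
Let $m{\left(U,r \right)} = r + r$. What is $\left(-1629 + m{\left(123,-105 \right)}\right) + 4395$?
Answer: $2556$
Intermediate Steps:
$m{\left(U,r \right)} = 2 r$
$\left(-1629 + m{\left(123,-105 \right)}\right) + 4395 = \left(-1629 + 2 \left(-105\right)\right) + 4395 = \left(-1629 - 210\right) + 4395 = -1839 + 4395 = 2556$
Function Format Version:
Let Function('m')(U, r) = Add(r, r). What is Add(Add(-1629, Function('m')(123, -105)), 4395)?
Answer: 2556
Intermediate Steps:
Function('m')(U, r) = Mul(2, r)
Add(Add(-1629, Function('m')(123, -105)), 4395) = Add(Add(-1629, Mul(2, -105)), 4395) = Add(Add(-1629, -210), 4395) = Add(-1839, 4395) = 2556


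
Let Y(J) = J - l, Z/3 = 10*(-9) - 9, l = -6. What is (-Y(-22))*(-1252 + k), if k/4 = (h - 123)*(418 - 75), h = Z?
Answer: -9239872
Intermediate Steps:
Z = -297 (Z = 3*(10*(-9) - 9) = 3*(-90 - 9) = 3*(-99) = -297)
Y(J) = 6 + J (Y(J) = J - 1*(-6) = J + 6 = 6 + J)
h = -297
k = -576240 (k = 4*((-297 - 123)*(418 - 75)) = 4*(-420*343) = 4*(-144060) = -576240)
(-Y(-22))*(-1252 + k) = (-(6 - 22))*(-1252 - 576240) = -1*(-16)*(-577492) = 16*(-577492) = -9239872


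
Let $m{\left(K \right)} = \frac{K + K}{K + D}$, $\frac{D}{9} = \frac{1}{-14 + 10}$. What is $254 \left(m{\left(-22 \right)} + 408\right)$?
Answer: $\frac{10097008}{97} \approx 1.0409 \cdot 10^{5}$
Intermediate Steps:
$D = - \frac{9}{4}$ ($D = \frac{9}{-14 + 10} = \frac{9}{-4} = 9 \left(- \frac{1}{4}\right) = - \frac{9}{4} \approx -2.25$)
$m{\left(K \right)} = \frac{2 K}{- \frac{9}{4} + K}$ ($m{\left(K \right)} = \frac{K + K}{K - \frac{9}{4}} = \frac{2 K}{- \frac{9}{4} + K}$)
$254 \left(m{\left(-22 \right)} + 408\right) = 254 \left(8 \left(-22\right) \frac{1}{-9 + 4 \left(-22\right)} + 408\right) = 254 \left(8 \left(-22\right) \frac{1}{-9 - 88} + 408\right) = 254 \left(8 \left(-22\right) \frac{1}{-97} + 408\right) = 254 \left(8 \left(-22\right) \left(- \frac{1}{97}\right) + 408\right) = 254 \left(\frac{176}{97} + 408\right) = 254 \cdot \frac{39752}{97} = \frac{10097008}{97}$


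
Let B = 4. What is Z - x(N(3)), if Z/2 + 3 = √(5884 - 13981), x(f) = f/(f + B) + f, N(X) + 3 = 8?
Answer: -104/9 + 2*I*√8097 ≈ -11.556 + 179.97*I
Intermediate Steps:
N(X) = 5 (N(X) = -3 + 8 = 5)
x(f) = f + f/(4 + f) (x(f) = f/(f + 4) + f = f/(4 + f) + f = f + f/(4 + f))
Z = -6 + 2*I*√8097 (Z = -6 + 2*√(5884 - 13981) = -6 + 2*√(-8097) = -6 + 2*(I*√8097) = -6 + 2*I*√8097 ≈ -6.0 + 179.97*I)
Z - x(N(3)) = (-6 + 2*I*√8097) - 5*(5 + 5)/(4 + 5) = (-6 + 2*I*√8097) - 5*10/9 = (-6 + 2*I*√8097) - 1*50/9 = (-6 + 2*I*√8097) - 50/9 = -104/9 + 2*I*√8097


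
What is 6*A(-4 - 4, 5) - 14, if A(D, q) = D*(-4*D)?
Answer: -1550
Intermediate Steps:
A(D, q) = -4*D**2
6*A(-4 - 4, 5) - 14 = 6*(-4*(-4 - 4)**2) - 14 = 6*(-4*(-8)**2) - 14 = 6*(-4*64) - 14 = 6*(-256) - 14 = -1536 - 14 = -1550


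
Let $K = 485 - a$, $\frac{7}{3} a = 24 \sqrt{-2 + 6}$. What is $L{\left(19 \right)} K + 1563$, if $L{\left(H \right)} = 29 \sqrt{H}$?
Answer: $1563 + \frac{94279 \sqrt{19}}{7} \approx 60271.0$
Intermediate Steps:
$a = \frac{144}{7}$ ($a = \frac{3 \cdot 24 \sqrt{-2 + 6}}{7} = \frac{3 \cdot 24 \sqrt{4}}{7} = \frac{3 \cdot 24 \cdot 2}{7} = \frac{3}{7} \cdot 48 = \frac{144}{7} \approx 20.571$)
$K = \frac{3251}{7}$ ($K = 485 - \frac{144}{7} = \frac{3251}{7} \approx 464.43$)
$L{\left(19 \right)} K + 1563 = 29 \sqrt{19} \cdot \frac{3251}{7} + 1563 = \frac{94279 \sqrt{19}}{7} + 1563 = 1563 + \frac{94279 \sqrt{19}}{7}$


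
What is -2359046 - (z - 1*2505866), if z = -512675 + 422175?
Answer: 237320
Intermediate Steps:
z = -90500
-2359046 - (z - 1*2505866) = -2359046 - (-90500 - 1*2505866) = -2359046 - (-90500 - 2505866) = -2359046 - 1*(-2596366) = -2359046 + 2596366 = 237320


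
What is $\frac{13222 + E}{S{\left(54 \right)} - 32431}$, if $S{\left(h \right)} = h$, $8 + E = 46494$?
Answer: $- \frac{59708}{32377} \approx -1.8441$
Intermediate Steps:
$E = 46486$ ($E = -8 + 46494 = 46486$)
$\frac{13222 + E}{S{\left(54 \right)} - 32431} = \frac{13222 + 46486}{54 - 32431} = \frac{59708}{-32377} = 59708 \left(- \frac{1}{32377}\right) = - \frac{59708}{32377}$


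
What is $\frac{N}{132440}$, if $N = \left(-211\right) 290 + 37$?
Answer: $- \frac{61153}{132440} \approx -0.46174$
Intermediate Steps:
$N = -61153$ ($N = -61190 + 37 = -61153$)
$\frac{N}{132440} = - \frac{61153}{132440}$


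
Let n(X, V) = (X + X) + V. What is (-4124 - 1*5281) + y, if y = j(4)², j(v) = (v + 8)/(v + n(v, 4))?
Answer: -150471/16 ≈ -9404.4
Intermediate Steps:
n(X, V) = V + 2*X (n(X, V) = 2*X + V = V + 2*X)
j(v) = (8 + v)/(4 + 3*v) (j(v) = (v + 8)/(v + (4 + 2*v)) = (8 + v)/(4 + 3*v))
y = 9/16 (y = ((8 + 4)/(4 + 3*4))² = (12/(4 + 12))² = (12/16)² = ((1/16)*12)² = (¾)² = 9/16 ≈ 0.56250)
(-4124 - 1*5281) + y = (-4124 - 1*5281) + 9/16 = (-4124 - 5281) + 9/16 = -9405 + 9/16 = -150471/16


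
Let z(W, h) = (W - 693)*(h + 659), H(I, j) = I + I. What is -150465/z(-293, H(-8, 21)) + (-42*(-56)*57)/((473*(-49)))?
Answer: -1663448583/299881054 ≈ -5.5470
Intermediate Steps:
H(I, j) = 2*I
z(W, h) = (-693 + W)*(659 + h)
-150465/z(-293, H(-8, 21)) + (-42*(-56)*57)/((473*(-49))) = -150465/(-456687 - 1386*(-8) + 659*(-293) - 586*(-8)) + (-42*(-56)*57)/((473*(-49))) = -150465/(-456687 - 693*(-16) - 193087 - 293*(-16)) + (2352*57)/(-23177) = -150465/(-456687 + 11088 - 193087 + 4688) + 134064*(-1/23177) = -150465/(-633998) - 2736/473 = -150465*(-1/633998) - 2736/473 = 150465/633998 - 2736/473 = -1663448583/299881054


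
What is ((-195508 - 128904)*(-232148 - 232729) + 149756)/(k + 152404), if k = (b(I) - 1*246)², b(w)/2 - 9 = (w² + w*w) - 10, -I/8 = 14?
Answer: 37702956770/623239397 ≈ 60.495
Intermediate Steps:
I = -112 (I = -8*14 = -112)
b(w) = -2 + 4*w² (b(w) = 18 + 2*((w² + w*w) - 10) = 18 + 2*((w² + w²) - 10) = 18 + 2*(2*w² - 10) = 18 + 2*(-10 + 2*w²) = 18 + (-20 + 4*w²) = -2 + 4*w²)
k = 2492805184 (k = ((-2 + 4*(-112)²) - 1*246)² = ((-2 + 4*12544) - 246)² = ((-2 + 50176) - 246)² = (50174 - 246)² = 49928² = 2492805184)
((-195508 - 128904)*(-232148 - 232729) + 149756)/(k + 152404) = ((-195508 - 128904)*(-232148 - 232729) + 149756)/(2492805184 + 152404) = (-324412*(-464877) + 149756)/2492957588 = (150811677324 + 149756)*(1/2492957588) = 150811827080*(1/2492957588) = 37702956770/623239397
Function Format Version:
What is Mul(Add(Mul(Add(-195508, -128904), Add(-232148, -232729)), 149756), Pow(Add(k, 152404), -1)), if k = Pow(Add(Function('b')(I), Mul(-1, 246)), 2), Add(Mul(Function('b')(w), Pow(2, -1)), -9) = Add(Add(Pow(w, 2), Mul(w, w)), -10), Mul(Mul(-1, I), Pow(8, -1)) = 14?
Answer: Rational(37702956770, 623239397) ≈ 60.495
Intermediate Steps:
I = -112 (I = Mul(-8, 14) = -112)
Function('b')(w) = Add(-2, Mul(4, Pow(w, 2))) (Function('b')(w) = Add(18, Mul(2, Add(Add(Pow(w, 2), Mul(w, w)), -10))) = Add(18, Mul(2, Add(Add(Pow(w, 2), Pow(w, 2)), -10))) = Add(18, Mul(2, Add(Mul(2, Pow(w, 2)), -10))) = Add(18, Mul(2, Add(-10, Mul(2, Pow(w, 2))))) = Add(18, Add(-20, Mul(4, Pow(w, 2)))) = Add(-2, Mul(4, Pow(w, 2))))
k = 2492805184 (k = Pow(Add(Add(-2, Mul(4, Pow(-112, 2))), Mul(-1, 246)), 2) = Pow(Add(Add(-2, Mul(4, 12544)), -246), 2) = Pow(Add(Add(-2, 50176), -246), 2) = Pow(Add(50174, -246), 2) = Pow(49928, 2) = 2492805184)
Mul(Add(Mul(Add(-195508, -128904), Add(-232148, -232729)), 149756), Pow(Add(k, 152404), -1)) = Mul(Add(Mul(Add(-195508, -128904), Add(-232148, -232729)), 149756), Pow(Add(2492805184, 152404), -1)) = Mul(Add(Mul(-324412, -464877), 149756), Pow(2492957588, -1)) = Mul(Add(150811677324, 149756), Rational(1, 2492957588)) = Mul(150811827080, Rational(1, 2492957588)) = Rational(37702956770, 623239397)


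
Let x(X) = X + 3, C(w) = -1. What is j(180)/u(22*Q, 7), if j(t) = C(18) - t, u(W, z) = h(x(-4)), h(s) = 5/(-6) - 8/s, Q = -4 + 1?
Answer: -1086/43 ≈ -25.256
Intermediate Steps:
x(X) = 3 + X
Q = -3
h(s) = -5/6 - 8/s (h(s) = 5*(-1/6) - 8/s = -5/6 - 8/s)
u(W, z) = 43/6 (u(W, z) = -5/6 - 8/(3 - 4) = -5/6 - 8/(-1) = -5/6 - 8*(-1) = -5/6 + 8 = 43/6)
j(t) = -1 - t
j(180)/u(22*Q, 7) = (-1 - 1*180)/(43/6) = (-1 - 180)*(6/43) = -181*6/43 = -1086/43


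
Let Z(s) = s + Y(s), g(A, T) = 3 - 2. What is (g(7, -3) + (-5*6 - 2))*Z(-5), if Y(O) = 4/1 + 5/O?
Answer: 62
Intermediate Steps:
g(A, T) = 1
Y(O) = 4 + 5/O (Y(O) = 4*1 + 5/O = 4 + 5/O)
Z(s) = 4 + s + 5/s (Z(s) = s + (4 + 5/s) = 4 + s + 5/s)
(g(7, -3) + (-5*6 - 2))*Z(-5) = (1 + (-5*6 - 2))*(4 - 5 + 5/(-5)) = (1 + (-30 - 2))*(4 - 5 + 5*(-1/5)) = (1 - 32)*(4 - 5 - 1) = -31*(-2) = 62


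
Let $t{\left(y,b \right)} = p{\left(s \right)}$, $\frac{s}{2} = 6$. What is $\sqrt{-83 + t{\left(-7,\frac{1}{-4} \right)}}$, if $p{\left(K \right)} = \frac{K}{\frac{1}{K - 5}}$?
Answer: $1$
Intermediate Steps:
$s = 12$ ($s = 2 \cdot 6 = 12$)
$p{\left(K \right)} = K \left(-5 + K\right)$ ($p{\left(K \right)} = \frac{K}{\frac{1}{-5 + K}} = K \left(-5 + K\right)$)
$t{\left(y,b \right)} = 84$ ($t{\left(y,b \right)} = 12 \left(-5 + 12\right) = 12 \cdot 7 = 84$)
$\sqrt{-83 + t{\left(-7,\frac{1}{-4} \right)}} = \sqrt{-83 + 84} = \sqrt{1} = 1$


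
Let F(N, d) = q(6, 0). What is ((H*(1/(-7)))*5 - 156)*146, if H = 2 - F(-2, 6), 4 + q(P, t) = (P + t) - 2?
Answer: -160892/7 ≈ -22985.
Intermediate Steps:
q(P, t) = -6 + P + t (q(P, t) = -4 + ((P + t) - 2) = -4 + (-2 + P + t) = -6 + P + t)
F(N, d) = 0 (F(N, d) = -6 + 6 + 0 = 0)
H = 2 (H = 2 - 1*0 = 2 + 0 = 2)
((H*(1/(-7)))*5 - 156)*146 = ((2*(1/(-7)))*5 - 156)*146 = ((2*(1*(-1/7)))*5 - 156)*146 = ((2*(-1/7))*5 - 156)*146 = (-2/7*5 - 156)*146 = (-10/7 - 156)*146 = -1102/7*146 = -160892/7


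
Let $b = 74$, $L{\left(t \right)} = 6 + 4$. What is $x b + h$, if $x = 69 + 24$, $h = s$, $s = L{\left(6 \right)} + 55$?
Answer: $6947$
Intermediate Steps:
$L{\left(t \right)} = 10$
$s = 65$ ($s = 10 + 55 = 65$)
$h = 65$
$x = 93$
$x b + h = 93 \cdot 74 + 65 = 6882 + 65 = 6947$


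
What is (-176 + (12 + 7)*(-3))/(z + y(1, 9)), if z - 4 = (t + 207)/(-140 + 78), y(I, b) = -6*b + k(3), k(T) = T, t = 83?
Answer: 7223/1602 ≈ 4.5087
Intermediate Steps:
y(I, b) = 3 - 6*b (y(I, b) = -6*b + 3 = 3 - 6*b)
z = -21/31 (z = 4 + (83 + 207)/(-140 + 78) = 4 + 290/(-62) = 4 + 290*(-1/62) = 4 - 145/31 = -21/31 ≈ -0.67742)
(-176 + (12 + 7)*(-3))/(z + y(1, 9)) = (-176 + (12 + 7)*(-3))/(-21/31 + (3 - 6*9)) = (-176 + 19*(-3))/(-21/31 + (3 - 54)) = (-176 - 57)/(-21/31 - 51) = -233/(-1602/31) = -233*(-31/1602) = 7223/1602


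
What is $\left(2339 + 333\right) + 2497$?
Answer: $5169$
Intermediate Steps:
$\left(2339 + 333\right) + 2497 = 2672 + 2497 = 5169$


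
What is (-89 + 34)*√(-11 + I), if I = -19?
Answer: -55*I*√30 ≈ -301.25*I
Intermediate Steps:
(-89 + 34)*√(-11 + I) = (-89 + 34)*√(-11 - 19) = -55*I*√30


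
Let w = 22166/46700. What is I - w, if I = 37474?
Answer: 875006817/23350 ≈ 37474.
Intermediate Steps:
w = 11083/23350 (w = 22166*(1/46700) = 11083/23350 ≈ 0.47465)
I - w = 37474 - 1*11083/23350 = 37474 - 11083/23350 = 875006817/23350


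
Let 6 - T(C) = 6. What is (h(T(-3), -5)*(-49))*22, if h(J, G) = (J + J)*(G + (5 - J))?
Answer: 0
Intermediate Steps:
T(C) = 0 (T(C) = 6 - 1*6 = 6 - 6 = 0)
h(J, G) = 2*J*(5 + G - J) (h(J, G) = (2*J)*(5 + G - J) = 2*J*(5 + G - J))
(h(T(-3), -5)*(-49))*22 = ((2*0*(5 - 5 - 1*0))*(-49))*22 = ((2*0*(5 - 5 + 0))*(-49))*22 = ((2*0*0)*(-49))*22 = (0*(-49))*22 = 0*22 = 0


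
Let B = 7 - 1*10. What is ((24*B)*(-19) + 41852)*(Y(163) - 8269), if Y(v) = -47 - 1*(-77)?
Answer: -356089580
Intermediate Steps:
B = -3 (B = 7 - 10 = -3)
Y(v) = 30 (Y(v) = -47 + 77 = 30)
((24*B)*(-19) + 41852)*(Y(163) - 8269) = ((24*(-3))*(-19) + 41852)*(30 - 8269) = (-72*(-19) + 41852)*(-8239) = (1368 + 41852)*(-8239) = 43220*(-8239) = -356089580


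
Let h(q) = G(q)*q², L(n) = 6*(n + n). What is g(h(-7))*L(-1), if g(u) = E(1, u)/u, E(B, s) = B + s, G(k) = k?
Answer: -4104/343 ≈ -11.965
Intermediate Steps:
L(n) = 12*n (L(n) = 6*(2*n) = 12*n)
h(q) = q³ (h(q) = q*q² = q³)
g(u) = (1 + u)/u
g(h(-7))*L(-1) = ((1 + (-7)³)/((-7)³))*(12*(-1)) = ((1 - 343)/(-343))*(-12) = -1/343*(-342)*(-12) = (342/343)*(-12) = -4104/343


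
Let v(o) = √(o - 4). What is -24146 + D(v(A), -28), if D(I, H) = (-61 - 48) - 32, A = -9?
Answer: -24287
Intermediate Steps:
v(o) = √(-4 + o)
D(I, H) = -141 (D(I, H) = -109 - 32 = -141)
-24146 + D(v(A), -28) = -24146 - 141 = -24287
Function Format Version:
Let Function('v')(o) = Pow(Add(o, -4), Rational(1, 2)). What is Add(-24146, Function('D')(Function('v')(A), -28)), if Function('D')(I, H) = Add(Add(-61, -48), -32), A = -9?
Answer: -24287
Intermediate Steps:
Function('v')(o) = Pow(Add(-4, o), Rational(1, 2))
Function('D')(I, H) = -141 (Function('D')(I, H) = Add(-109, -32) = -141)
Add(-24146, Function('D')(Function('v')(A), -28)) = Add(-24146, -141) = -24287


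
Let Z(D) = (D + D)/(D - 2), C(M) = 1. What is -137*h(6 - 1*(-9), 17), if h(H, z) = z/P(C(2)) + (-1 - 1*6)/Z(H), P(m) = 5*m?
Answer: -1507/30 ≈ -50.233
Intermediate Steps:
Z(D) = 2*D/(-2 + D) (Z(D) = (2*D)/(-2 + D) = 2*D/(-2 + D))
h(H, z) = z/5 - 7*(-2 + H)/(2*H) (h(H, z) = z/((5*1)) + (-1 - 1*6)/((2*H/(-2 + H))) = z/5 + (-1 - 6)*((-2 + H)/(2*H)) = z*(⅕) - 7*(-2 + H)/(2*H) = z/5 - 7*(-2 + H)/(2*H))
-137*h(6 - 1*(-9), 17) = -137*(-7/2 + 7/(6 - 1*(-9)) + (⅕)*17) = -137*(-7/2 + 7/(6 + 9) + 17/5) = -137*(-7/2 + 7/15 + 17/5) = -137*11/30 = -1507/30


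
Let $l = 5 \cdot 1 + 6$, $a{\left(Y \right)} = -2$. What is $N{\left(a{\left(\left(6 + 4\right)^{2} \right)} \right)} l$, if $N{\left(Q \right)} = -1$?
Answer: $-11$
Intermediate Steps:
$l = 11$ ($l = 5 + 6 = 11$)
$N{\left(a{\left(\left(6 + 4\right)^{2} \right)} \right)} l = \left(-1\right) 11 = -11$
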